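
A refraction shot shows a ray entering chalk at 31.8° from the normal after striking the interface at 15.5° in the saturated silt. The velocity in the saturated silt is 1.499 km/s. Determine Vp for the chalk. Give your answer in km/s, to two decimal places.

2.96 km/s

Snell's law: sin 15.5°/V₁ = sin 31.8°/V₂.
V₂ = V₁·sin 31.8°/sin 15.5° = 1.499 × 1.9719 = 2.96 km/s.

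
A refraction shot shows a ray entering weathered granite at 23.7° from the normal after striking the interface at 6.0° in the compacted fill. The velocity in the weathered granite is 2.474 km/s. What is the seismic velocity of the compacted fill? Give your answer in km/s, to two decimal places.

0.64 km/s

sin 6.0° = 0.1045; sin 23.7° = 0.4019.
V₁ = V₂·(sin θ₁/sin θ₂) = 2.474·(0.1045/0.4019) = 0.64 km/s.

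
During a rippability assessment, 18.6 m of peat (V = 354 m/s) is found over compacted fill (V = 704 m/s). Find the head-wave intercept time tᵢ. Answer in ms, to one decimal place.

90.8 ms

θ_c = arcsin(V₁/V₂) = arcsin(354/704) = 30.19°; cos θ_c = 0.8644.
tᵢ = 2h·cos θ_c / V₁ = 2·18.6·0.8644 / 354 = 0.09083 s.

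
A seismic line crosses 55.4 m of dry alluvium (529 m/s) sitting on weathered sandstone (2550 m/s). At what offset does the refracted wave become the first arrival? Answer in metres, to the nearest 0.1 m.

136.8 m

θ_c = arcsin(529/2550) = 11.97°, so cos θ_c = 0.9782 and tᵢ = 2h cos θ_c/V₁ = 0.2049 s.
At crossover x/V₁ = x/V₂ + tᵢ ⇒ x = tᵢ/(1/V₁ − 1/V₂) = 0.20490/(1.8904e-03 − 3.9216e-04) = 136.76 m.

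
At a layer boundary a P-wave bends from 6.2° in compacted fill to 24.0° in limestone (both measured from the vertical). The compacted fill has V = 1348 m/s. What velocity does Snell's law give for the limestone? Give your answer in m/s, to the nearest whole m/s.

sin 6.2° = 0.1080; sin 24.0° = 0.4067.
V₂ = V₁·(sin θ₂/sin θ₁) = 1348·(0.4067/0.1080) = 5076.71 m/s.

5077 m/s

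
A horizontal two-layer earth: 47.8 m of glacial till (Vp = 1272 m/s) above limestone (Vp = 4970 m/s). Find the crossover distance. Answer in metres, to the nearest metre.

θ_c = arcsin(1272/4970) = 14.83°, so cos θ_c = 0.9667 and tᵢ = 2h cos θ_c/V₁ = 0.0727 s.
At crossover x/V₁ = x/V₂ + tᵢ ⇒ x = tᵢ/(1/V₁ − 1/V₂) = 0.07265/(7.8616e-04 − 2.0121e-04) = 124.20 m.

124 m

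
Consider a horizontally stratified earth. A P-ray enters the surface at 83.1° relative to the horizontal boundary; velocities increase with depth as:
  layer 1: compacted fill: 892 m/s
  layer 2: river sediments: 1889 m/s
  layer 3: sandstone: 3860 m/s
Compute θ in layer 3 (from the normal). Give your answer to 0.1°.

From the normal: θ₁ = 90° − 83.1° = 6.9°.
Snell's law across each interface conserves sin θ / V, so sin θ_3 = V_3·sin θ₁/V₁.
sin θ_3 = 3860 × sin 6.9° / 892 = 0.5199.
θ_3 = 31.32° from the vertical.

31.3°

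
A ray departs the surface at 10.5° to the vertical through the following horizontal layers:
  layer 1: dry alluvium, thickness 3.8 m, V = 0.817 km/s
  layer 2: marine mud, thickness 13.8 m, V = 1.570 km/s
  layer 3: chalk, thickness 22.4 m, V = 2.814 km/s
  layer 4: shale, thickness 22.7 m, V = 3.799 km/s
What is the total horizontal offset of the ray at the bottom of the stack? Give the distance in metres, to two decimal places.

60.15 m

Ray parameter p = sin 10.5° / 0.817 km/s = 2.2305e-01 s/km.
Layer 1: θ = 10.50°; offset = 3.8·tan 10.50° = 0.7043 m.
Layer 2: sin θ = p·1.570 = 0.3502 → θ = 20.50°; offset = 13.8·tan 20.50° = 5.1594 m.
Layer 3: sin θ = p·2.814 = 0.6277 → θ = 38.88°; offset = 22.4·tan 38.88° = 18.0609 m.
Layer 4: sin θ = p·3.799 = 0.8474 → θ = 57.93°; offset = 22.7·tan 57.93° = 36.2266 m.
Σ offsets = 60.1512 m.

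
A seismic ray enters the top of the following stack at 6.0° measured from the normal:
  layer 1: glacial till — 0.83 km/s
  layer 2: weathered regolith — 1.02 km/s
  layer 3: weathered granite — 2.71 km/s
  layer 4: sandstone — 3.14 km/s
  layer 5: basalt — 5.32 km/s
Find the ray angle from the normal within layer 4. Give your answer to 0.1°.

23.3°

Snell's law across each interface conserves sin θ / V, so sin θ_4 = V_4·sin θ₁/V₁.
sin θ_4 = 3.14 × sin 6.0° / 0.83 = 0.3954.
θ_4 = arcsin 0.3954 = 23.29°.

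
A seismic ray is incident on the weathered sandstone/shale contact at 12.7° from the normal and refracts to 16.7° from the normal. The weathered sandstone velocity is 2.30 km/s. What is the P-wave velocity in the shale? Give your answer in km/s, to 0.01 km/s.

3.01 km/s

Snell's law: sin 12.7°/V₁ = sin 16.7°/V₂.
V₂ = V₁·sin 16.7°/sin 12.7° = 2.30 × 1.3071 = 3.01 km/s.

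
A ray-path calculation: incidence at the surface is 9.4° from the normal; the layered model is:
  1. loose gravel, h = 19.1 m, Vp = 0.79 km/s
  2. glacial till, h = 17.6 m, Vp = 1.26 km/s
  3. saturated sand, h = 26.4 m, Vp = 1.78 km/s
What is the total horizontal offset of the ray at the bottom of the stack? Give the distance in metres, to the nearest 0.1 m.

Apply Snell's law at each interface; in layer i the horizontal offset is hᵢ·tan θᵢ.
Layer 1: θ = 9.40°; offset = 19.1·tan 9.40° = 3.162 m.
Layer 2: sin θ = 1.26·sin 9.4°/0.79 = 0.2605, θ = 15.10°; offset = 17.6·tan 15.10° = 4.749 m.
Layer 3: sin θ = 1.78·sin 9.4°/0.79 = 0.3680, θ = 21.59°; offset = 26.4·tan 21.59° = 10.448 m.
Total horizontal offset = 18.359 m.

18.4 m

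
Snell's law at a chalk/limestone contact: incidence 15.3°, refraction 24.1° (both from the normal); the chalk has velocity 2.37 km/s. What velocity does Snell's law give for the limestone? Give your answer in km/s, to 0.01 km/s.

3.67 km/s

sin 15.3° = 0.2639; sin 24.1° = 0.4083.
V₂ = V₁·(sin θ₂/sin θ₁) = 2.37·(0.4083/0.2639) = 3.67 km/s.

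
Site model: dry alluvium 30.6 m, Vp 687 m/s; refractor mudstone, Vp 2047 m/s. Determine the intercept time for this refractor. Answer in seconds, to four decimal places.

tᵢ = 2h·√(V₂²−V₁²)/(V₁V₂).
√(V₂²−V₁²) = √(2047²−687²) = 1928.3 m/s.
tᵢ = 2·30.6·1928.3/(687·2047) = 0.08392 s.

0.0839 s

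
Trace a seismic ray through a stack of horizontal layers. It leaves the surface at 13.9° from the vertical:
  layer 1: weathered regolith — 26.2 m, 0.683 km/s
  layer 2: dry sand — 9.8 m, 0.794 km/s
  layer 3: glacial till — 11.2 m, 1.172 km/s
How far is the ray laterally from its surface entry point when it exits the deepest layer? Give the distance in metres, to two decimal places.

14.40 m

Apply Snell's law at each interface; in layer i the horizontal offset is hᵢ·tan θᵢ.
Layer 1: θ = 13.90°; offset = 26.2·tan 13.90° = 6.4838 m.
Layer 2: sin θ = 0.794·sin 13.9°/0.683 = 0.2793, θ = 16.22°; offset = 9.8·tan 16.22° = 2.8502 m.
Layer 3: sin θ = 1.172·sin 13.9°/0.683 = 0.4122, θ = 24.34°; offset = 11.2·tan 24.34° = 5.0675 m.
Summing the layer offsets gives 14.4015 m.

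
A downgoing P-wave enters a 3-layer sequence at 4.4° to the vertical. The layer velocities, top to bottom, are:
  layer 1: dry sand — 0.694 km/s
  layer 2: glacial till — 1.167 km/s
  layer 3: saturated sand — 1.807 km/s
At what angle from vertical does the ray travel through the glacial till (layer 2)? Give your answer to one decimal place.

7.4°

Ray parameter p = sin 4.4° / 0.694 = 1.1055e-01 s/km.
sin θ_2 = p·V_2 = 1.1055e-01 × 1.167 = 0.1290.
θ_2 = 7.41° from the vertical.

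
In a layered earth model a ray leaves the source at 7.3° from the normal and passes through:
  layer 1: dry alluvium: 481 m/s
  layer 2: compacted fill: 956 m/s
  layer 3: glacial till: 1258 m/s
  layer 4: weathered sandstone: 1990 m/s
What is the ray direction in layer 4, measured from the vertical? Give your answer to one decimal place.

Snell's law across each interface conserves sin θ / V, so sin θ_4 = V_4·sin θ₁/V₁.
sin θ_4 = 1990 × sin 7.3° / 481 = 0.5257.
θ_4 = 31.71° from the vertical.

31.7°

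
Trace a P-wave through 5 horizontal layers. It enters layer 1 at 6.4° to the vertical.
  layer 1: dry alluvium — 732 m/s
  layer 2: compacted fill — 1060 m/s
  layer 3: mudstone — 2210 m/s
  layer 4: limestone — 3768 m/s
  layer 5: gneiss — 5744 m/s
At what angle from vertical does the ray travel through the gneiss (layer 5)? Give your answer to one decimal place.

61.0°

Snell's law across each interface conserves sin θ / V, so sin θ_5 = V_5·sin θ₁/V₁.
sin θ_5 = 5744 × sin 6.4° / 732 = 0.8747.
θ_5 = 61.01° from the vertical.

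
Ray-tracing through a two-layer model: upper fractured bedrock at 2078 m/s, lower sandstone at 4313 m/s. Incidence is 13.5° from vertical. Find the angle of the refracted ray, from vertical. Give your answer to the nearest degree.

sin θ₁/V₁ = sin θ₂/V₂ ⇒ sin θ₂ = 4313·sin 13.5°/2078 = 4313·0.2334/2078 = 0.4845.
θ₂ = sin⁻¹(0.4845) = 28.98° (from vertical).

29°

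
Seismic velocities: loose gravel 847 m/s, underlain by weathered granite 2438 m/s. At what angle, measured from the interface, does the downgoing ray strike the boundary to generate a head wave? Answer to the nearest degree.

70°

At critical incidence the refracted ray runs along the interface (θ₂ = 90°), so sin θ_c = V₁/V₂.
θ_c = arcsin(847/2438) = arcsin 0.3474 = 20.33°.
Measured from the interface: 90° − 20.33° = 69.67°.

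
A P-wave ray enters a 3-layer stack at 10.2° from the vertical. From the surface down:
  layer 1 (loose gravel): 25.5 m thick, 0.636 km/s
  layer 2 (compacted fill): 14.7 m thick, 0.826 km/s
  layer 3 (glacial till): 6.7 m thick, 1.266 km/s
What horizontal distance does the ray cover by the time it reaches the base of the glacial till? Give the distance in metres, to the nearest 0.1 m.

10.6 m

Ray parameter p = sin 10.2° / 0.636 km/s = 2.7844e-01 s/km.
Layer 1: θ = 10.20°; offset = 25.5·tan 10.20° = 4.588 m.
Layer 2: sin θ = p·0.826 = 0.2300 → θ = 13.30°; offset = 14.7·tan 13.30° = 3.474 m.
Layer 3: sin θ = p·1.266 = 0.3525 → θ = 20.64°; offset = 6.7·tan 20.64° = 2.524 m.
Summing the layer offsets gives 10.586 m.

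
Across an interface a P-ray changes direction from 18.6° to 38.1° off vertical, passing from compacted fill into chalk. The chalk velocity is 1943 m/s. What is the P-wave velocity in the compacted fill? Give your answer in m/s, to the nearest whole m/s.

Snell's law: sin 18.6°/V₁ = sin 38.1°/V₂.
V₁ = V₂·sin 18.6°/sin 38.1° = 1943 × 0.5169 = 1004.38 m/s.

1004 m/s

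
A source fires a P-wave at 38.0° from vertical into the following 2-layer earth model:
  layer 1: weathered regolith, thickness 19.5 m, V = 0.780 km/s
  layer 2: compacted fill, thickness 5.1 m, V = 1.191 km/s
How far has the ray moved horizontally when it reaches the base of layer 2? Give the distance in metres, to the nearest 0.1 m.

29.3 m

p = sin θ₁/V₁ = sin 38.0°/0.780 = 7.8931e-01 s/km is conserved through the stack.
Layer 1: θ = 38.00°; offset = 19.5·tan 38.00° = 15.235 m.
Layer 2: sin θ = p·1.191 = 0.9401 → θ = 70.06°; offset = 5.1·tan 70.06° = 14.060 m.
Σ offsets = 29.295 m.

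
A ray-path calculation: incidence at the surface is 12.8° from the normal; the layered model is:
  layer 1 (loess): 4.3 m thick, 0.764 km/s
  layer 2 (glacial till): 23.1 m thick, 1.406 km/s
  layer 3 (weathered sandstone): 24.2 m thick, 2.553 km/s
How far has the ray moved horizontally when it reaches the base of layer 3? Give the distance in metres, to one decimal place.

Ray parameter p = sin 12.8° / 0.764 km/s = 2.8998e-01 s/km.
Layer 1: θ = 12.80°; offset = 4.3·tan 12.80° = 0.977 m.
Layer 2: sin θ = p·1.406 = 0.4077 → θ = 24.06°; offset = 23.1·tan 24.06° = 10.315 m.
Layer 3: sin θ = p·2.553 = 0.7403 → θ = 47.76°; offset = 24.2·tan 47.76° = 26.651 m.
Total horizontal offset = 37.943 m.

37.9 m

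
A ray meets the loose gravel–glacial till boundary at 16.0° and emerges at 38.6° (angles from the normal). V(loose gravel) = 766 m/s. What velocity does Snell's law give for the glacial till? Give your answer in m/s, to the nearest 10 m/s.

1730 m/s

Snell's law: sin 16.0°/V₁ = sin 38.6°/V₂.
V₂ = V₁·sin 38.6°/sin 16.0° = 766 × 2.2634 = 1733.77 m/s.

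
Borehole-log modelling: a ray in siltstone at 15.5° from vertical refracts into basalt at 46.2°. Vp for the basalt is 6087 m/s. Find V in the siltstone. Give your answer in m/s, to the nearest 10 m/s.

Snell's law: sin 15.5°/V₁ = sin 46.2°/V₂.
V₁ = V₂·sin 15.5°/sin 46.2° = 6087 × 0.3703 = 2253.77 m/s.

2250 m/s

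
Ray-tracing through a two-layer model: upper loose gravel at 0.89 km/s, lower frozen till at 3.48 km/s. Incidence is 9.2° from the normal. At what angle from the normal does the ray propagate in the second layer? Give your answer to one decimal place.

Snell's law: sin θ₂ = (V₂/V₁)·sin θ₁ = (3.48/0.89)·sin 9.2° = 0.6252.
θ₂ = sin⁻¹(0.6252) = 38.69° (from vertical).

38.7°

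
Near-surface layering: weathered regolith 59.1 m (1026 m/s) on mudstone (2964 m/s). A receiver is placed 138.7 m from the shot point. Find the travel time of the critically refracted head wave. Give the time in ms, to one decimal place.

154.9 ms

θ_c = arcsin(V₁/V₂) = arcsin(1026/2964) = 20.25°, cos θ_c = 0.9382.
Intercept time tᵢ = 2h cos θ_c / V₁ = 2·59.1·0.9382/1026 = 0.10808 s.
t = x/V₂ + tᵢ = 138.7/2964 + 0.10808 = 0.15488 s.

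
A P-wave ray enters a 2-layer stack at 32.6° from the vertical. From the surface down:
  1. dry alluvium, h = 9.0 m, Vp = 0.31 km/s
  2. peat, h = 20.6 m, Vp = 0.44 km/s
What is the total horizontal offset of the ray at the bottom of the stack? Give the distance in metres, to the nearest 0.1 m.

Apply Snell's law at each interface; in layer i the horizontal offset is hᵢ·tan θᵢ.
Layer 1: θ = 32.60°; offset = 9.0·tan 32.60° = 5.756 m.
Layer 2: sin θ = 0.44·sin 32.6°/0.31 = 0.7647, θ = 49.88°; offset = 20.6·tan 49.88° = 24.447 m.
Total horizontal offset = 30.203 m.

30.2 m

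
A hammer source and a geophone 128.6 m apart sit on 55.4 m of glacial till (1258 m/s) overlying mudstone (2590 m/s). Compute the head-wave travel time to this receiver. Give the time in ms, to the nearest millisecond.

θ_c = arcsin(V₁/V₂) = arcsin(1258/2590) = 29.06°, cos θ_c = 0.8741.
Intercept time tᵢ = 2h cos θ_c / V₁ = 2·55.4·0.8741/1258 = 0.07699 s.
t = x/V₂ + tᵢ = 128.6/2590 + 0.07699 = 0.12664 s.

127 ms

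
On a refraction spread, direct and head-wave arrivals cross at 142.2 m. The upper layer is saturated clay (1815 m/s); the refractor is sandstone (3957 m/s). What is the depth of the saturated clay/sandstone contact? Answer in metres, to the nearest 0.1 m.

h = (x_cross/2)·√((V₂−V₁)/(V₂+V₁)).
(V₂−V₁)/(V₂+V₁) = (3957−1815)/(3957+1815) = 0.3711; √ = 0.6092.
h = (142.2/2)·0.6092 = 43.31 m.

43.3 m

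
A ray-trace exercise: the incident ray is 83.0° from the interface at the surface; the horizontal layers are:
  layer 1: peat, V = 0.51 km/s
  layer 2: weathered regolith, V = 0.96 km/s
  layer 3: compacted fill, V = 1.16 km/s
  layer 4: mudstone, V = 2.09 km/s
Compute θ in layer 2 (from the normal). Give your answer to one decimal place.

13.3°

From the normal: θ₁ = 90° − 83.0° = 7.0°.
Snell's law across each interface conserves sin θ / V, so sin θ_2 = V_2·sin θ₁/V₁.
sin θ_2 = 0.96 × sin 7.0° / 0.51 = 0.2294.
θ_2 = 13.26° from the vertical.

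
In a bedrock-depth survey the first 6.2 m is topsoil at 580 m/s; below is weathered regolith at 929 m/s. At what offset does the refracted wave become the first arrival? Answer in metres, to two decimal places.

25.78 m

θ_c = arcsin(580/929) = 38.63°, so cos θ_c = 0.7812 and tᵢ = 2h cos θ_c/V₁ = 0.0167 s.
At crossover x/V₁ = x/V₂ + tᵢ ⇒ x = tᵢ/(1/V₁ − 1/V₂) = 0.01670/(1.7241e-03 − 1.0764e-03) = 25.78 m.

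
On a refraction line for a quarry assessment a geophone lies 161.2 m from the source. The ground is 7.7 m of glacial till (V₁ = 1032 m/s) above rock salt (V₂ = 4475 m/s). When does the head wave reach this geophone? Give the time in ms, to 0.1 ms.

t = x/V₂ + 2h·√(V₂²−V₁²)/(V₁V₂).
√(V₂²−V₁²) = √(4475²−1032²) = 4354.4 m/s; delay term = 2·7.7·4354.4/(1032·4475) = 0.01452 s.
t = 161.2/4475 + 0.01452 = 0.05054 s.

50.5 ms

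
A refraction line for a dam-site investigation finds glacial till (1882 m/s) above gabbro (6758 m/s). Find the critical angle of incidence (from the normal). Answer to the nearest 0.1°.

Critical incidence: sin θ_c = V₁/V₂ = 1882/6758 = 0.2785.
θ_c = arcsin 0.2785 = 16.17°.

16.2°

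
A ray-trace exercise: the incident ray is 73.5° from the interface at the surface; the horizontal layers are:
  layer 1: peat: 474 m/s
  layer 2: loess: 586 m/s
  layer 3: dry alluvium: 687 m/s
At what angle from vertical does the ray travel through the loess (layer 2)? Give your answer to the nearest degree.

21°

From the normal: θ₁ = 90° − 73.5° = 16.5°.
Ray parameter p = sin 16.5° / 474 = 5.9919e-04 s/m.
sin θ_2 = p·V_2 = 5.9919e-04 × 586 = 0.3511.
θ_2 = arcsin 0.3511 = 20.56°.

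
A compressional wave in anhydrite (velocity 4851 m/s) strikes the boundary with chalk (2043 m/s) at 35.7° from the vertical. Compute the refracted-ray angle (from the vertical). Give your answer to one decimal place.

14.2°

sin θ₁/V₁ = sin θ₂/V₂ ⇒ sin θ₂ = 2043·sin 35.7°/4851 = 2043·0.5835/4851 = 0.2458.
θ₂ = sin⁻¹(0.2458) = 14.23° (from vertical).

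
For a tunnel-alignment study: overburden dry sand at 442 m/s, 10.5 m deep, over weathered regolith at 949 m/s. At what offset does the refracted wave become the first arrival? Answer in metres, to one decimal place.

θ_c = arcsin(442/949) = 27.76°, so cos θ_c = 0.8849 and tᵢ = 2h cos θ_c/V₁ = 0.0420 s.
At crossover x/V₁ = x/V₂ + tᵢ ⇒ x = tᵢ/(1/V₁ − 1/V₂) = 0.04204/(2.2624e-03 − 1.0537e-03) = 34.78 m.

34.8 m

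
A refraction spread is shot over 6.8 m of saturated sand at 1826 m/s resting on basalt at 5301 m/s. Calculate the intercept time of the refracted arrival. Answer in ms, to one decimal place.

7.0 ms

tᵢ = 2h·√(V₂²−V₁²)/(V₁V₂).
√(V₂²−V₁²) = √(5301²−1826²) = 4976.6 m/s.
tᵢ = 2·6.8·4976.6/(1826·5301) = 0.00699 s.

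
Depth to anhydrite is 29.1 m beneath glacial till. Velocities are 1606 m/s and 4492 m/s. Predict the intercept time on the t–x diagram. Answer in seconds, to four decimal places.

0.0338 s

tᵢ = 2h·√(V₂²−V₁²)/(V₁V₂).
√(V₂²−V₁²) = √(4492²−1606²) = 4195.1 m/s.
tᵢ = 2·29.1·4195.1/(1606·4492) = 0.03384 s.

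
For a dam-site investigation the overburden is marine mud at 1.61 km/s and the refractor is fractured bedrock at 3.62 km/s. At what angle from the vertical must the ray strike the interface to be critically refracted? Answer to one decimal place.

26.4°

At critical incidence the refracted ray runs along the interface (θ₂ = 90°), so sin θ_c = V₁/V₂.
θ_c = arcsin(1.61/3.62) = arcsin 0.4448 = 26.41°.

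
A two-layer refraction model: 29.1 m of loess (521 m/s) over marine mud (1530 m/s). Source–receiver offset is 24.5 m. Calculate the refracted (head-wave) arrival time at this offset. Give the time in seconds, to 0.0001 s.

0.1210 s

θ_c = arcsin(V₁/V₂) = arcsin(521/1530) = 19.91°, cos θ_c = 0.9402.
Intercept time tᵢ = 2h cos θ_c / V₁ = 2·29.1·0.9402/521 = 0.10503 s.
t = x/V₂ + tᵢ = 24.5/1530 + 0.10503 = 0.12105 s.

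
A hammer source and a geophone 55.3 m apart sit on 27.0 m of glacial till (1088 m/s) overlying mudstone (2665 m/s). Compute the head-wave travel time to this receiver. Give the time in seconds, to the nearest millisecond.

t = x/V₂ + 2h·√(V₂²−V₁²)/(V₁V₂).
√(V₂²−V₁²) = √(2665²−1088²) = 2432.8 m/s; delay term = 2·27.0·2432.8/(1088·2665) = 0.04531 s.
t = 55.3/2665 + 0.04531 = 0.06606 s.

0.066 s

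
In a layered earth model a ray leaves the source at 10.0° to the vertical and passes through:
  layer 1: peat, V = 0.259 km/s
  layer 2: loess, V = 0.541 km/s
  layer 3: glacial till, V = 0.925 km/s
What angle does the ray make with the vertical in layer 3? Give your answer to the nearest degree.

38°

Snell's law across each interface conserves sin θ / V, so sin θ_3 = V_3·sin θ₁/V₁.
sin θ_3 = 0.925 × sin 10.0° / 0.259 = 0.6202.
θ_3 = arcsin 0.6202 = 38.33°.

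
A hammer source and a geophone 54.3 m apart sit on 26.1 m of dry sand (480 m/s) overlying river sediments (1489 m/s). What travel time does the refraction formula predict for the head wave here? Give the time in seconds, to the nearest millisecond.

θ_c = arcsin(V₁/V₂) = arcsin(480/1489) = 18.81°, cos θ_c = 0.9466.
Intercept time tᵢ = 2h cos θ_c / V₁ = 2·26.1·0.9466/480 = 0.10294 s.
t = x/V₂ + tᵢ = 54.3/1489 + 0.10294 = 0.13941 s.

0.139 s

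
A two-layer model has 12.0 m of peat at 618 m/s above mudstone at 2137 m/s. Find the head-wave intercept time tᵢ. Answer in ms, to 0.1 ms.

37.2 ms

tᵢ = 2h·√(V₂²−V₁²)/(V₁V₂).
√(V₂²−V₁²) = √(2137²−618²) = 2045.7 m/s.
tᵢ = 2·12.0·2045.7/(618·2137) = 0.03718 s.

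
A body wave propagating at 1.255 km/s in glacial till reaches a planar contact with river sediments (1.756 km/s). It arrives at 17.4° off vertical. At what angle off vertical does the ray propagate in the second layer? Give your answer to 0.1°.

24.7°

Snell's law: sin θ₂ = (V₂/V₁)·sin θ₁ = (1.756/1.255)·sin 17.4° = 0.4184.
θ₂ = sin⁻¹(0.4184) = 24.73° (from vertical).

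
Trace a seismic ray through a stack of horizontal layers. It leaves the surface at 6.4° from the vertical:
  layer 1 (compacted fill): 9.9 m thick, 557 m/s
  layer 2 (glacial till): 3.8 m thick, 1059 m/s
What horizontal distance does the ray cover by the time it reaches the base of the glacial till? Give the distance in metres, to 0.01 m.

1.93 m

Apply Snell's law at each interface; in layer i the horizontal offset is hᵢ·tan θᵢ.
Layer 1: θ = 6.40°; offset = 9.9·tan 6.40° = 1.1105 m.
Layer 2: sin θ = 1059·sin 6.4°/557 = 0.2119, θ = 12.24°; offset = 3.8·tan 12.24° = 0.8241 m.
Total horizontal offset = 1.9345 m.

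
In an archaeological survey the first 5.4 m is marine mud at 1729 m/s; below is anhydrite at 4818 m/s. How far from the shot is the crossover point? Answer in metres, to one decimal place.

x_cross = 2h·√((V₂+V₁)/(V₂−V₁)).
(V₂+V₁)/(V₂−V₁) = (4818+1729)/(4818−1729) = 2.1195; √ = 1.4558.
x_cross = 2·5.4·1.4558 = 15.72 m.

15.7 m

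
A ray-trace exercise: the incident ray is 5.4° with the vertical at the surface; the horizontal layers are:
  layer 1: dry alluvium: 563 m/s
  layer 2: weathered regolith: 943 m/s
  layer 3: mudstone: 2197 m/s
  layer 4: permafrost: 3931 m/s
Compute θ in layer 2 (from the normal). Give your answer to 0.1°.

Ray parameter p = sin 5.4° / 563 = 1.6716e-04 s/m.
sin θ_2 = p·V_2 = 1.6716e-04 × 943 = 0.1576.
θ_2 = 9.07° from the vertical.

9.1°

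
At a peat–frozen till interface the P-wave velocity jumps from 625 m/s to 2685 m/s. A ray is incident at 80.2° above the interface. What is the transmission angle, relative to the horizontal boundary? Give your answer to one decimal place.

Angle from the normal: 90° − 80.2° = 9.8°.
Snell's law: sin θ₂ = (V₂/V₁)·sin θ₁ = (2685/625)·sin 9.8° = 0.7312.
θ₂ = arcsin 0.7312 = 46.99° from the normal.
From the interface: 90° − 46.99° = 43.01°.

43.0°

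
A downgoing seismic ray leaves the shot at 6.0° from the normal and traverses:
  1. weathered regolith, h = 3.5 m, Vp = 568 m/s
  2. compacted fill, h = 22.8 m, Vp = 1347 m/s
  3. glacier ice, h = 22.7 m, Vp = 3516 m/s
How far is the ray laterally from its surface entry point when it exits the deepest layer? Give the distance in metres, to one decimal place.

p = sin θ₁/V₁ = sin 6.0°/568 = 1.8403e-04 s/m is conserved through the stack.
Layer 1: θ = 6.00°; offset = 3.5·tan 6.00° = 0.368 m.
Layer 2: sin θ = p·1347 = 0.2479 → θ = 14.35°; offset = 22.8·tan 14.35° = 5.834 m.
Layer 3: sin θ = p·3516 = 0.6470 → θ = 40.32°; offset = 22.7·tan 40.32° = 19.264 m.
Σ offsets = 25.466 m.

25.5 m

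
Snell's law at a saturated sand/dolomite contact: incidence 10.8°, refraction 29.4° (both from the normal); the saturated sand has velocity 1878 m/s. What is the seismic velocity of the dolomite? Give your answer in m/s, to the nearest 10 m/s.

4920 m/s

Snell's law: sin 10.8°/V₁ = sin 29.4°/V₂.
V₂ = V₁·sin 29.4°/sin 10.8° = 1878 × 2.6198 = 4920.01 m/s.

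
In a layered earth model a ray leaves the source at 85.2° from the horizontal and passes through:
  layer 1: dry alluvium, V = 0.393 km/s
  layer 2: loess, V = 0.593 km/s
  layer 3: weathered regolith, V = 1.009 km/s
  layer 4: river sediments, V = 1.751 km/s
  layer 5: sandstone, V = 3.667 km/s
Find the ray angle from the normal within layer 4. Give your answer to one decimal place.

From the normal: θ₁ = 90° − 85.2° = 4.8°.
Ray parameter p = sin 4.8° / 0.393 = 2.1292e-01 s/km.
sin θ_4 = p·V_4 = 2.1292e-01 × 1.751 = 0.3728.
θ_4 = arcsin 0.3728 = 21.89°.

21.9°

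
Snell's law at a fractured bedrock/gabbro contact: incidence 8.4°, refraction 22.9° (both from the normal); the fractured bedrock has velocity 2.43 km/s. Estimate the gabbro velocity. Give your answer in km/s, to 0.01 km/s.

6.47 km/s

Snell's law: sin 8.4°/V₁ = sin 22.9°/V₂.
V₂ = V₁·sin 22.9°/sin 8.4° = 2.43 × 2.6637 = 6.47 km/s.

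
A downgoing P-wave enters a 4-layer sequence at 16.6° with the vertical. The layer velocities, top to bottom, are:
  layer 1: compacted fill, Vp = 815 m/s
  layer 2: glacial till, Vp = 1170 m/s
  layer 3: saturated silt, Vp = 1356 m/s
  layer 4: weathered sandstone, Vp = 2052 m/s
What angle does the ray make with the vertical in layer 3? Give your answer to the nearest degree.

Snell's law across each interface conserves sin θ / V, so sin θ_3 = V_3·sin θ₁/V₁.
sin θ_3 = 1356 × sin 16.6° / 815 = 0.4753.
θ_3 = 28.38° from the vertical.

28°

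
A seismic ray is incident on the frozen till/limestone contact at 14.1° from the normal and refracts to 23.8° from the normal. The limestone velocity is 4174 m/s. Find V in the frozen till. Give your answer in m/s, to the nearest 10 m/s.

2520 m/s

sin 14.1° = 0.2436; sin 23.8° = 0.4035.
V₁ = V₂·(sin θ₁/sin θ₂) = 4174·(0.2436/0.4035) = 2519.79 m/s.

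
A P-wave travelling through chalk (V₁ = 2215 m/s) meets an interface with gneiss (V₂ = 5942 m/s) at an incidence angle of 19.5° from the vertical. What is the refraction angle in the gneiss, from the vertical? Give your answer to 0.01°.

sin θ₁/V₁ = sin θ₂/V₂ ⇒ sin θ₂ = 5942·sin 19.5°/2215 = 5942·0.3338/2215 = 0.8955.
θ₂ = arcsin 0.8955 = 63.57° from the normal.

63.57°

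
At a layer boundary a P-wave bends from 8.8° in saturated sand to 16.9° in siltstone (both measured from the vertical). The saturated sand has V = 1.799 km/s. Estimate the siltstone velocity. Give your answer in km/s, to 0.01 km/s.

Snell's law: sin 8.8°/V₁ = sin 16.9°/V₂.
V₂ = V₁·sin 16.9°/sin 8.8° = 1.799 × 1.9002 = 3.42 km/s.

3.42 km/s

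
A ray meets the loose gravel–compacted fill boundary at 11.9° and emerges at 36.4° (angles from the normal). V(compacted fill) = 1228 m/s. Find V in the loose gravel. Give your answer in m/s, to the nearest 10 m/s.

Snell's law: sin 11.9°/V₁ = sin 36.4°/V₂.
V₁ = V₂·sin 11.9°/sin 36.4° = 1228 × 0.3475 = 426.71 m/s.

430 m/s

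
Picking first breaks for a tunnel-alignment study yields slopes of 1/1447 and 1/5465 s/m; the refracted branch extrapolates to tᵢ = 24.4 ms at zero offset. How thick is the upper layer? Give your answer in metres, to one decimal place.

h = tᵢ·V₁·V₂ / (2·√(V₂²−V₁²)).
√(V₂²−V₁²) = √(5465² − 1447²) = 5270.0 m/s.
h = 0.0244 s × 1447 × 5465 / (2 × 5270.0) = 18.31 m.

18.3 m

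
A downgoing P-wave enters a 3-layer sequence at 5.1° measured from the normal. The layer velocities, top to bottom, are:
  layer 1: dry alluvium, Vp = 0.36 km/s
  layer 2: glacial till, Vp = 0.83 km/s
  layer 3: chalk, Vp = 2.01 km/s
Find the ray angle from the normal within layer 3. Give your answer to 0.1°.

29.8°

Ray parameter p = sin 5.1° / 0.36 = 2.4693e-01 s/km.
sin θ_3 = p·V_3 = 2.4693e-01 × 2.01 = 0.4963.
θ_3 = arcsin 0.4963 = 29.76°.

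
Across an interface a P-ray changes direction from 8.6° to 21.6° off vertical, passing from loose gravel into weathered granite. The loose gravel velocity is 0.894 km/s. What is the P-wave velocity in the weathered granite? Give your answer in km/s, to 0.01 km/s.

2.20 km/s

sin 8.6° = 0.1495; sin 21.6° = 0.3681.
V₂ = V₁·(sin θ₂/sin θ₁) = 0.894·(0.3681/0.1495) = 2.20 km/s.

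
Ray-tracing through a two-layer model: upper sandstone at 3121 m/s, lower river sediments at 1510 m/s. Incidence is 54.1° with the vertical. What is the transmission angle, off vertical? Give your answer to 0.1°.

Snell's law: sin θ₂ = (V₂/V₁)·sin θ₁ = (1510/3121)·sin 54.1° = 0.3919.
θ₂ = sin⁻¹(0.3919) = 23.07° (from vertical).

23.1°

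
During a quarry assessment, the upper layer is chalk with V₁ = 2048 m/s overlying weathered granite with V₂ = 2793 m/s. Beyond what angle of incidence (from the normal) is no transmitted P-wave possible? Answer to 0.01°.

Critical incidence: sin θ_c = V₁/V₂ = 2048/2793 = 0.7333.
θ_c = arcsin 0.7333 = 47.16°.

47.16°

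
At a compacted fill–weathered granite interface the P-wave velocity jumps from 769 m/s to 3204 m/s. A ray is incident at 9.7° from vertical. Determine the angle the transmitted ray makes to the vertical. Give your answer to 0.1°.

44.6°

Snell's law: sin θ₂ = (V₂/V₁)·sin θ₁ = (3204/769)·sin 9.7° = 0.7020.
θ₂ = sin⁻¹(0.7020) = 44.59° (from vertical).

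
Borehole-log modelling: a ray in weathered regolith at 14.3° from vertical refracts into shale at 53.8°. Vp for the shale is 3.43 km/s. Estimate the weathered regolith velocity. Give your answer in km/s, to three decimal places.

Snell's law: sin 14.3°/V₁ = sin 53.8°/V₂.
V₁ = V₂·sin 14.3°/sin 53.8° = 3.43 × 0.3061 = 1.050 km/s.

1.050 km/s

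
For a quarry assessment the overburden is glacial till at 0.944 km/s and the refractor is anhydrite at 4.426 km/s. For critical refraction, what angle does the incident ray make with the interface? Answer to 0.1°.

77.7°

At critical incidence the refracted ray runs along the interface (θ₂ = 90°), so sin θ_c = V₁/V₂.
θ_c = arcsin(0.944/4.426) = arcsin 0.2133 = 12.31°.
Measured from the interface: 90° − 12.31° = 77.69°.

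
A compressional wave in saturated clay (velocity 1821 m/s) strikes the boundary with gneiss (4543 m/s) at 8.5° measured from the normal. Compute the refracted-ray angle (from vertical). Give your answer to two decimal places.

21.64°

Snell's law: sin θ₂ = (V₂/V₁)·sin θ₁ = (4543/1821)·sin 8.5° = 0.3688.
θ₂ = arcsin 0.3688 = 21.64° from the normal.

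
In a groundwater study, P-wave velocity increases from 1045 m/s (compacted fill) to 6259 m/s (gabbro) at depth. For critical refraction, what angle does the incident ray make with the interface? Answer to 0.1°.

Critical incidence: sin θ_c = V₁/V₂ = 1045/6259 = 0.1670.
θ_c = arcsin 0.1670 = 9.61°.
Measured from the interface: 90° − 9.61° = 80.39°.

80.4°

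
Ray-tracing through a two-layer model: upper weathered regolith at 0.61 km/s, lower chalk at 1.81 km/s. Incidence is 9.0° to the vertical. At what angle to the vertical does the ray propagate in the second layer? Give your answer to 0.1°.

27.7°

sin θ₁/V₁ = sin θ₂/V₂ ⇒ sin θ₂ = 1.81·sin 9.0°/0.61 = 1.81·0.1564/0.61 = 0.4642.
θ₂ = arcsin 0.4642 = 27.66° from the normal.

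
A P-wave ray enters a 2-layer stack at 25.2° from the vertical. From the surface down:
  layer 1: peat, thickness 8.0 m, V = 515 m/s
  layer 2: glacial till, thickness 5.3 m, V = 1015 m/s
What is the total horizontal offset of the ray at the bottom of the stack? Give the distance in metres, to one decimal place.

11.9 m

Ray parameter p = sin 25.2° / 515 m/s = 8.2676e-04 s/m.
Layer 1: θ = 25.20°; offset = 8.0·tan 25.20° = 3.765 m.
Layer 2: sin θ = p·1015 = 0.8392 → θ = 57.05°; offset = 5.3·tan 57.05° = 8.177 m.
Summing the layer offsets gives 11.942 m.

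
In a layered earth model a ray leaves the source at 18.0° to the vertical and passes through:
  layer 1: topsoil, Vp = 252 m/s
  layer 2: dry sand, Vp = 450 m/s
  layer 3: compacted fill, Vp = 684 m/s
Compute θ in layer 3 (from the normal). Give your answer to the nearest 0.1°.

57.0°

Ray parameter p = sin 18.0° / 252 = 1.2263e-03 s/m.
sin θ_3 = p·V_3 = 1.2263e-03 × 684 = 0.8388.
θ_3 = 57.01° from the vertical.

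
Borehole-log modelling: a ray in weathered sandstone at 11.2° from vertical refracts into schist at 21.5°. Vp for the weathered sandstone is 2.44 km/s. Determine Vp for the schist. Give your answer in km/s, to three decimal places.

sin 11.2° = 0.1942; sin 21.5° = 0.3665.
V₂ = V₁·(sin θ₂/sin θ₁) = 2.44·(0.3665/0.1942) = 4.604 km/s.

4.604 km/s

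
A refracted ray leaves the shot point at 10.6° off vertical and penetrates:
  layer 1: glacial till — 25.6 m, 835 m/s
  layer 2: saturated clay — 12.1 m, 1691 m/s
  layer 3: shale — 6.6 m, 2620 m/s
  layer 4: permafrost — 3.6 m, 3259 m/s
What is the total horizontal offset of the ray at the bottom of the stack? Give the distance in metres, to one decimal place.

18.0 m

Ray parameter p = sin 10.6° / 835 m/s = 2.2030e-04 s/m.
Layer 1: θ = 10.60°; offset = 25.6·tan 10.60° = 4.791 m.
Layer 2: sin θ = p·1691 = 0.3725 → θ = 21.87°; offset = 12.1·tan 21.87° = 4.857 m.
Layer 3: sin θ = p·2620 = 0.5772 → θ = 35.25°; offset = 6.6·tan 35.25° = 4.665 m.
Layer 4: sin θ = p·3259 = 0.7180 → θ = 45.89°; offset = 3.6·tan 45.89° = 3.713 m.
Σ offsets = 18.026 m.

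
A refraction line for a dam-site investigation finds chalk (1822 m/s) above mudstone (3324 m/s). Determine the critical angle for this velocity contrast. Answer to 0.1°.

Critical incidence: sin θ_c = V₁/V₂ = 1822/3324 = 0.5481.
θ_c = arcsin 0.5481 = 33.24°.

33.2°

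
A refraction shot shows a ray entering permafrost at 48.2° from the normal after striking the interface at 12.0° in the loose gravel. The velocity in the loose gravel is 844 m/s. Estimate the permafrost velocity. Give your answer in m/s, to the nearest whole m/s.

Snell's law: sin 12.0°/V₁ = sin 48.2°/V₂.
V₂ = V₁·sin 48.2°/sin 12.0° = 844 × 3.5855 = 3026.20 m/s.

3026 m/s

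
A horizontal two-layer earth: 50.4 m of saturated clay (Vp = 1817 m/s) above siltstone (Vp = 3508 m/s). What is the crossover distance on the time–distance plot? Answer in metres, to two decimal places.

178.87 m

x_cross = 2h·√((V₂+V₁)/(V₂−V₁)).
(V₂+V₁)/(V₂−V₁) = (3508+1817)/(3508−1817) = 3.1490; √ = 1.7745.
x_cross = 2·50.4·1.7745 = 178.87 m.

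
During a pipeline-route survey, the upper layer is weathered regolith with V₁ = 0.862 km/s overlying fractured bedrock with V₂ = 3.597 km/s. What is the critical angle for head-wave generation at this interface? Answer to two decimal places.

At critical incidence the refracted ray runs along the interface (θ₂ = 90°), so sin θ_c = V₁/V₂.
θ_c = arcsin(0.862/3.597) = arcsin 0.2396 = 13.87°.

13.87°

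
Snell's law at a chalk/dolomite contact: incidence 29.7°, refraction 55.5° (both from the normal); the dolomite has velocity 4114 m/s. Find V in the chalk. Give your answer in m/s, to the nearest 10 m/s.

Snell's law: sin 29.7°/V₁ = sin 55.5°/V₂.
V₁ = V₂·sin 29.7°/sin 55.5° = 4114 × 0.6012 = 2473.31 m/s.

2470 m/s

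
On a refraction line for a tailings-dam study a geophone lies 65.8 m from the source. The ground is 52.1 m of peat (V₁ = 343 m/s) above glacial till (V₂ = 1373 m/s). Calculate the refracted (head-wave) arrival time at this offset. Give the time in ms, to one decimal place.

342.1 ms

t = x/V₂ + 2h·√(V₂²−V₁²)/(V₁V₂).
√(V₂²−V₁²) = √(1373²−343²) = 1329.5 m/s; delay term = 2·52.1·1329.5/(343·1373) = 0.29416 s.
t = 65.8/1373 + 0.29416 = 0.34208 s.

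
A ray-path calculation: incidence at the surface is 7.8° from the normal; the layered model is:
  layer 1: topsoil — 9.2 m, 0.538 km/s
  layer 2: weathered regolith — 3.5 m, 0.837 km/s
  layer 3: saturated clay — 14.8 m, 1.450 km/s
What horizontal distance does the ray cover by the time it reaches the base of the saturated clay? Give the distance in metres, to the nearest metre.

p = sin θ₁/V₁ = sin 7.8°/0.538 = 2.5226e-01 s/km is conserved through the stack.
Layer 1: θ = 7.80°; offset = 9.2·tan 7.80° = 1.260 m.
Layer 2: sin θ = p·0.837 = 0.2111 → θ = 12.19°; offset = 3.5·tan 12.19° = 0.756 m.
Layer 3: sin θ = p·1.450 = 0.3658 → θ = 21.46°; offset = 14.8·tan 21.46° = 5.817 m.
Σ offsets = 7.833 m.

8 m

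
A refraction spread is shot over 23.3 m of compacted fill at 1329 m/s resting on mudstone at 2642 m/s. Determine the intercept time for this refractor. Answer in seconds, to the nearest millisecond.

0.030 s

tᵢ = 2h·√(V₂²−V₁²)/(V₁V₂).
√(V₂²−V₁²) = √(2642²−1329²) = 2283.4 m/s.
tᵢ = 2·23.3·2283.4/(1329·2642) = 0.03030 s.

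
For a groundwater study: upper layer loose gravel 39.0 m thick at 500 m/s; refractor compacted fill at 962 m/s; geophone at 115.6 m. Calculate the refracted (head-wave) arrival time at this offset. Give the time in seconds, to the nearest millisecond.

0.253 s

t = x/V₂ + 2h·√(V₂²−V₁²)/(V₁V₂).
√(V₂²−V₁²) = √(962²−500²) = 821.9 m/s; delay term = 2·39.0·821.9/(500·962) = 0.13327 s.
t = 115.6/962 + 0.13327 = 0.25344 s.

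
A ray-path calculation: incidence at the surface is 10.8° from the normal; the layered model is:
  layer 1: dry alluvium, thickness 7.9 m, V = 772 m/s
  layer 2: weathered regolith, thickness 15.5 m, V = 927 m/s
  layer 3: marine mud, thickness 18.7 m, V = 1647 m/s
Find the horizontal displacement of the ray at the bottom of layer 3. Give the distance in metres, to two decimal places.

Ray parameter p = sin 10.8° / 772 m/s = 2.4272e-04 s/m.
Layer 1: θ = 10.80°; offset = 7.9·tan 10.80° = 1.5070 m.
Layer 2: sin θ = p·927 = 0.2250 → θ = 13.00°; offset = 15.5·tan 13.00° = 3.5793 m.
Layer 3: sin θ = p·1647 = 0.3998 → θ = 23.56°; offset = 18.7·tan 23.56° = 8.1556 m.
Total horizontal offset = 13.2419 m.

13.24 m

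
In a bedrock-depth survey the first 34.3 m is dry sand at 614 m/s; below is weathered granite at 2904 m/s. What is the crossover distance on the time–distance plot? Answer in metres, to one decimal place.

85.0 m

θ_c = arcsin(614/2904) = 12.21°, so cos θ_c = 0.9774 and tᵢ = 2h cos θ_c/V₁ = 0.1092 s.
At crossover x/V₁ = x/V₂ + tᵢ ⇒ x = tᵢ/(1/V₁ − 1/V₂) = 0.10920/(1.6287e-03 − 3.4435e-04) = 85.03 m.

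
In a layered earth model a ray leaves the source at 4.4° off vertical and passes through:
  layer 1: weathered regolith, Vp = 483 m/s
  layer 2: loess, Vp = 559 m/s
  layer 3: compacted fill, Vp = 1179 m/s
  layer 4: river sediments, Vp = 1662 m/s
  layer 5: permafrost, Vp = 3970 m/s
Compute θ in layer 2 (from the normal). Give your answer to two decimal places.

Ray parameter p = sin 4.4° / 483 = 1.5884e-04 s/m.
sin θ_2 = p·V_2 = 1.5884e-04 × 559 = 0.0888.
θ_2 = 5.09° from the vertical.

5.09°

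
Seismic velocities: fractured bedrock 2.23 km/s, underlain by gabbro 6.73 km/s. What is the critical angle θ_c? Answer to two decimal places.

19.35°

At critical incidence the refracted ray runs along the interface (θ₂ = 90°), so sin θ_c = V₁/V₂.
θ_c = arcsin(2.23/6.73) = arcsin 0.3314 = 19.35°.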